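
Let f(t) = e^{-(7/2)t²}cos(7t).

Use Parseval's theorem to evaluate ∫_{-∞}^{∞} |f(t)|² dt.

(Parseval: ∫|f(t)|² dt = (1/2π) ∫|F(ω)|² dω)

∫|f(t)|² dt = \frac{\sqrt{7} \sqrt{\pi} \left(1 + e^{7}\right)}{14 e^{7}}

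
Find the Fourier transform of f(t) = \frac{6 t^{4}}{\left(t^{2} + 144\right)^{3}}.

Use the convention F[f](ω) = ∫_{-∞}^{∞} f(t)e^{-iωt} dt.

F(ω) = \frac{3 \pi \left(48 \omega^{2} - 20 \left|{\omega}\right| + 1\right) e^{- 12 \left|{\omega}\right|}}{16}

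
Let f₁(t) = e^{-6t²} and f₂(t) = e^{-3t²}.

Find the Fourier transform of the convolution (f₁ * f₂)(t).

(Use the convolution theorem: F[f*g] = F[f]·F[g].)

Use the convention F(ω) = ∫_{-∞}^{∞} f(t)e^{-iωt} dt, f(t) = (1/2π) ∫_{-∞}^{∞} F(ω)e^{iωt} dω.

F[f₁*f₂](ω) = \frac{\sqrt{2} \pi e^{- \frac{\omega^{2}}{8}}}{6}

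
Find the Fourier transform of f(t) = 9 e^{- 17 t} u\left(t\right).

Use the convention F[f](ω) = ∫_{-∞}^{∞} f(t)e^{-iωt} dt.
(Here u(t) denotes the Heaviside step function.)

F(ω) = \frac{9}{i \omega + 17}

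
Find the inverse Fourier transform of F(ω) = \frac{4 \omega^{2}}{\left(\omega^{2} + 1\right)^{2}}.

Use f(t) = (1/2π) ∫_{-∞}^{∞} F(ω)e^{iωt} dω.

f(t) = \left(1 - \left|{t}\right|\right) e^{- \left|{t}\right|}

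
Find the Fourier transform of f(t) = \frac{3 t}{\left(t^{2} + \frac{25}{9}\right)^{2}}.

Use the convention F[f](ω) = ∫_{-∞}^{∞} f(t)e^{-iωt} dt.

F(ω) = - \frac{9 i \pi \omega e^{- \frac{5 \left|{\omega}\right|}{3}}}{10}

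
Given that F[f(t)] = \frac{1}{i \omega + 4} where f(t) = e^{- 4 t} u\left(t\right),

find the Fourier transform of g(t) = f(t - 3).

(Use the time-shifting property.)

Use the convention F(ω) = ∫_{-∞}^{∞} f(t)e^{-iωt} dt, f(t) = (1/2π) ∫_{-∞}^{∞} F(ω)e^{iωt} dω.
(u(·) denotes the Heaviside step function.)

F[g](ω) = \frac{e^{- 3 i \omega}}{i \omega + 4}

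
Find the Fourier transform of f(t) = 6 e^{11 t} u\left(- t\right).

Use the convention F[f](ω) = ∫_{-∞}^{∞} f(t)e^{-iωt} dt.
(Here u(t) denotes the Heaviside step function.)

F(ω) = - \frac{6}{i \omega - 11}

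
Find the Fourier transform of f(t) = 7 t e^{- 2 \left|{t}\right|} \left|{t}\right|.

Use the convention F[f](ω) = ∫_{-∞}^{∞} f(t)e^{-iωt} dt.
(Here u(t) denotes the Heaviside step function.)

F(ω) = \frac{28 i \omega \left(\omega^{2} - 12\right)}{\left(\omega^{2} + 4\right)^{3}}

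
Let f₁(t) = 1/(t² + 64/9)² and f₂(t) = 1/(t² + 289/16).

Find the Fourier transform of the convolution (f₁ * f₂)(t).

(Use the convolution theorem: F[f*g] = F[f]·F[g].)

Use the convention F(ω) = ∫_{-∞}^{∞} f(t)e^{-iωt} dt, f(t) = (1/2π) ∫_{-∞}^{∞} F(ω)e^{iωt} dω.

F[f₁*f₂](ω) = \frac{9 \pi^{2} \left(8 \left|{\omega}\right| + 3\right) e^{- \frac{83 \left|{\omega}\right|}{12}}}{4352}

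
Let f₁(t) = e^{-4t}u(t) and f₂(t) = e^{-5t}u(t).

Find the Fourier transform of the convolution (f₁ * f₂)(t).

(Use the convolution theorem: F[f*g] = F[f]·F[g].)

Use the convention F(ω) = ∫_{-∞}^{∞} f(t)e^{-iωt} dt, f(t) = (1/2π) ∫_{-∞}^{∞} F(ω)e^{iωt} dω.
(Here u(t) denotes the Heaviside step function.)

F[f₁*f₂](ω) = \frac{1}{\left(i \omega + 4\right) \left(i \omega + 5\right)}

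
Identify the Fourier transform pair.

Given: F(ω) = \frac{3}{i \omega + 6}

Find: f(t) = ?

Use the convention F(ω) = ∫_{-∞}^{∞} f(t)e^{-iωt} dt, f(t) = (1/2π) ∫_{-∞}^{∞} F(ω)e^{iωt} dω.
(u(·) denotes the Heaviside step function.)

f(t) = 3 e^{- 6 t} u\left(t\right)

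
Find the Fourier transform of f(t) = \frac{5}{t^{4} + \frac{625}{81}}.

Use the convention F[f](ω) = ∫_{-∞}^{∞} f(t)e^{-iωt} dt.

F(ω) = \frac{27 \pi e^{- \frac{5 \sqrt{2} \left|{\omega}\right|}{6}} \sin{\left(\frac{5 \sqrt{2} \left|{\omega}\right|}{6} + \frac{\pi}{4} \right)}}{25}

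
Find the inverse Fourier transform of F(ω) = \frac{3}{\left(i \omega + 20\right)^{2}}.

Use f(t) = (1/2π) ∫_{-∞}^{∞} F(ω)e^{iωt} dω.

f(t) = 3 t e^{- 20 t} u\left(t\right)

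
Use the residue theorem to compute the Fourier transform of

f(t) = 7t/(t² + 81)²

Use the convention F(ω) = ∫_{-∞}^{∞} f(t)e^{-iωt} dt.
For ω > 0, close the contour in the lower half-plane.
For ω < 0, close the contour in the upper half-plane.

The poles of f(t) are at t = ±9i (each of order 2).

Let g(z) = f(z)e^{-iωz}; for large |z| the factor e^{-iωz} decays in the lower half-plane when ω > 0 and in the upper half-plane when ω < 0.

Case ω > 0 (lower half-plane, clockwise contour ⇒ F(ω) = -2πi·ΣRes):
  Res_{z = - 9 i} g(z) = \frac{7 \omega e^{- 9 \omega}}{36} (pole of order 2)
  F(ω) = -2πi·ΣRes = - \frac{7 i \pi \omega e^{- 9 \omega}}{18}

Case ω < 0 (upper half-plane, counterclockwise contour ⇒ F(ω) = +2πi·ΣRes):
  Res_{z = 9 i} g(z) = - \frac{7 \omega e^{9 \omega}}{36} (pole of order 2)
  F(ω) = 2πi·ΣRes = - \frac{7 i \pi \omega e^{9 \omega}}{18}

Both cases combine into a single formula in |ω|:

F(ω) = - \frac{7 i \pi \omega e^{- 9 \left|{\omega}\right|}}{18}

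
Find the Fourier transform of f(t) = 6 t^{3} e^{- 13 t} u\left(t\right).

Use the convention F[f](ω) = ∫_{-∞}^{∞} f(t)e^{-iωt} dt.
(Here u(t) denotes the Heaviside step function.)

F(ω) = \frac{36}{\left(i \omega + 13\right)^{4}}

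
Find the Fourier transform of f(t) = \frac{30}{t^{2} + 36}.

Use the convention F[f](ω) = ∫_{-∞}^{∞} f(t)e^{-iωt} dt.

F(ω) = 5 \pi e^{- 6 \left|{\omega}\right|}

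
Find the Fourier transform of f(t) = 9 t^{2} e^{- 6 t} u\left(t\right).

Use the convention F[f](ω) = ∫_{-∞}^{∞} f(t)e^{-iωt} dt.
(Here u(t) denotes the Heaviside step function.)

F(ω) = \frac{18}{\left(i \omega + 6\right)^{3}}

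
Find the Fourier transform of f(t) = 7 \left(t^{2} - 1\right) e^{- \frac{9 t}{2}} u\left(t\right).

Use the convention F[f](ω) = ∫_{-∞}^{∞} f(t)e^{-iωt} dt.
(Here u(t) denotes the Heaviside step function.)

F(ω) = \frac{14 \left(16 i \omega - \left(2 i \omega + 9\right)^{3} + 72\right)}{\left(2 i \omega + 9\right)^{4}}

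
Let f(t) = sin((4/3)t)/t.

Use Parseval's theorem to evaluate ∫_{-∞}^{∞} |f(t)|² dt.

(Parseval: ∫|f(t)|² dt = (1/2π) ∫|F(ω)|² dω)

∫|f(t)|² dt = \frac{4 \pi}{3}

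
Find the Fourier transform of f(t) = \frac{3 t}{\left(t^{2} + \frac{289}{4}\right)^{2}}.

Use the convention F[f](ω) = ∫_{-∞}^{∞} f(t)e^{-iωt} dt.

F(ω) = - \frac{3 i \pi \omega e^{- \frac{17 \left|{\omega}\right|}{2}}}{17}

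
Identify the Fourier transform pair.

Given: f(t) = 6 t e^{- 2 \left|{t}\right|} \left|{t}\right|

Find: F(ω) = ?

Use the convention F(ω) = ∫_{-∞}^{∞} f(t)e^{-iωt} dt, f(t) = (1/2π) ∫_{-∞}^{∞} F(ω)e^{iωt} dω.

F(ω) = \frac{24 i \omega \left(\omega^{2} - 12\right)}{\left(\omega^{2} + 4\right)^{3}}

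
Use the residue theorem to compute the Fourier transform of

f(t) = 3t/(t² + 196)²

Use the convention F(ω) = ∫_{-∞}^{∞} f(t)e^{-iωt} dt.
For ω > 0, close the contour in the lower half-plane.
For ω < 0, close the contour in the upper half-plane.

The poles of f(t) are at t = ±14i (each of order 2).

Let g(z) = f(z)e^{-iωz}; for large |z| the factor e^{-iωz} decays in the lower half-plane when ω > 0 and in the upper half-plane when ω < 0.

Case ω > 0 (lower half-plane, clockwise contour ⇒ F(ω) = -2πi·ΣRes):
  Res_{z = - 14 i} g(z) = \frac{3 \omega e^{- 14 \omega}}{56} (pole of order 2)
  F(ω) = -2πi·ΣRes = - \frac{3 i \pi \omega e^{- 14 \omega}}{28}

Case ω < 0 (upper half-plane, counterclockwise contour ⇒ F(ω) = +2πi·ΣRes):
  Res_{z = 14 i} g(z) = - \frac{3 \omega e^{14 \omega}}{56} (pole of order 2)
  F(ω) = 2πi·ΣRes = - \frac{3 i \pi \omega e^{14 \omega}}{28}

Both cases combine into a single formula in |ω|:

F(ω) = - \frac{3 i \pi \omega e^{- 14 \left|{\omega}\right|}}{28}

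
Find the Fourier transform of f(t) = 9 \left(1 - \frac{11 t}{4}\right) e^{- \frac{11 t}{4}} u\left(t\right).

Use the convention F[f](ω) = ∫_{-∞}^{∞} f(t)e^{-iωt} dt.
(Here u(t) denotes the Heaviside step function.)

F(ω) = \frac{144 i \omega}{- 16 \omega^{2} + 88 i \omega + 121}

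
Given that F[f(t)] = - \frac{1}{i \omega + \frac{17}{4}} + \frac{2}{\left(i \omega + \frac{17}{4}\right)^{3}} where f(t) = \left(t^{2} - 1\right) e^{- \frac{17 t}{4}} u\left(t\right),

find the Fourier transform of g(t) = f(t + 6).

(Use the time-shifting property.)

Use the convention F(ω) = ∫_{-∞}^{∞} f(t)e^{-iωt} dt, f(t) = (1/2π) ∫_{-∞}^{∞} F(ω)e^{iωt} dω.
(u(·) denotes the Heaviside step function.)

F[g](ω) = \frac{4 \left(128 i \omega - \left(4 i \omega + 17\right)^{3} + 544\right) e^{6 i \omega}}{\left(4 i \omega + 17\right)^{4}}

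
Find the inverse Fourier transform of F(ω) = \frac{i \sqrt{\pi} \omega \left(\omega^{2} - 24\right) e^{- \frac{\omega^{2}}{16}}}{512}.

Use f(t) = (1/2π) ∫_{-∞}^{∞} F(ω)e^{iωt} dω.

f(t) = 2 t^{3} e^{- 4 t^{2}}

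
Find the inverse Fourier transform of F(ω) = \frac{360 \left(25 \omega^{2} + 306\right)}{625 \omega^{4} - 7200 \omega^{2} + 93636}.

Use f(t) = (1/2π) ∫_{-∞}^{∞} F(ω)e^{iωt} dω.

f(t) = 4 e^{- \frac{9 \left|{t}\right|}{5}} \cos{\left(3 \left|{t}\right| \right)}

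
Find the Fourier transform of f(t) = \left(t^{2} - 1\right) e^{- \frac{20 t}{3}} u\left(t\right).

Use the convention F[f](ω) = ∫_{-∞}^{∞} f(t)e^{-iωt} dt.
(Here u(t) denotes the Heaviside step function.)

F(ω) = \frac{3 \left(54 i \omega - \left(3 i \omega + 20\right)^{3} + 360\right)}{\left(3 i \omega + 20\right)^{4}}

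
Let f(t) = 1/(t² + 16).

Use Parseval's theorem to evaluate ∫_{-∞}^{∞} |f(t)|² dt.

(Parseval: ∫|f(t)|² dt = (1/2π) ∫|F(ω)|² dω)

∫|f(t)|² dt = \frac{\pi}{128}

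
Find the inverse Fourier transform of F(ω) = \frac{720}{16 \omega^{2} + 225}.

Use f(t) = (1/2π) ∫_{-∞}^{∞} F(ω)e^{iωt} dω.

f(t) = 6 e^{- \frac{15 \left|{t}\right|}{4}}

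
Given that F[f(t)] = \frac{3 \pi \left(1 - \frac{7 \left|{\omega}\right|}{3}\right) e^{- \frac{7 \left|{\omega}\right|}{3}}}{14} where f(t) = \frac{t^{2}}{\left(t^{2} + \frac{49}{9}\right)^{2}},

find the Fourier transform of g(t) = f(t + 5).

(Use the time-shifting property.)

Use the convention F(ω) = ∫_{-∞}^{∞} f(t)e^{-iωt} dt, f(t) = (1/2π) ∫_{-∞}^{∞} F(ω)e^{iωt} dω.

F[g](ω) = - \frac{\pi \left(7 \left|{\omega}\right| - 3\right) e^{5 i \omega - \frac{7 \left|{\omega}\right|}{3}}}{14}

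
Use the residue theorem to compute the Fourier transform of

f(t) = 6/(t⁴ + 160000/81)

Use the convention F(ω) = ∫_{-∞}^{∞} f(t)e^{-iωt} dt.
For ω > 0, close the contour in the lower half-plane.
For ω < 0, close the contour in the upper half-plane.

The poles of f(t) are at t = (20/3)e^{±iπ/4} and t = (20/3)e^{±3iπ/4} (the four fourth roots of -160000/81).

Let g(z) = f(z)e^{-iωz}; for large |z| the factor e^{-iωz} decays in the lower half-plane when ω > 0 and in the upper half-plane when ω < 0.

Case ω > 0 (lower half-plane, clockwise contour ⇒ F(ω) = -2πi·ΣRes):
  Res_{z = - \frac{10 \sqrt{2}}{3} - \frac{10 \sqrt{2} i}{3}} g(z) = \frac{81 \sqrt{2} i \left(1 - i\right) e^{\frac{10 \sqrt{2} \omega \left(-1 + i\right)}{3}}}{32000}
  Res_{z = \frac{10 \sqrt{2}}{3} - \frac{10 \sqrt{2} i}{3}} g(z) = \frac{81 \sqrt{2} i \left(1 + i\right) e^{- \frac{10 \sqrt{2} \omega \left(1 + i\right)}{3}}}{32000}
  F(ω) = -2πi·ΣRes = \frac{81 \sqrt{2} \pi \left(1 - i\right) \left(e^{\frac{20 \sqrt{2} i \omega}{3}} + i\right) e^{- \frac{10 \sqrt{2} \omega \left(1 + i\right)}{3}}}{16000} = \frac{81 \pi e^{- \frac{10 \sqrt{2} \omega}{3}} \sin{\left(\frac{10 \sqrt{2} \omega}{3} + \frac{\pi}{4} \right)}}{4000}

Case ω < 0 (upper half-plane, counterclockwise contour ⇒ F(ω) = +2πi·ΣRes):
  Res_{z = \frac{10 \sqrt{2}}{3} + \frac{10 \sqrt{2} i}{3}} g(z) = \frac{81 \sqrt{2} i \left(-1 + i\right) e^{\frac{10 \sqrt{2} \omega \left(1 - i\right)}{3}}}{32000}
  Res_{z = - \frac{10 \sqrt{2}}{3} + \frac{10 \sqrt{2} i}{3}} g(z) = \frac{81 \sqrt{2} \left(1 - i\right) e^{\frac{10 \sqrt{2} \omega \left(1 + i\right)}{3}}}{32000}
  F(ω) = 2πi·ΣRes = - \frac{81 \sqrt{2} i \pi \left(i \left(1 - i\right) e^{\frac{10 \sqrt{2} \omega \left(1 - i\right)}{3}} - \left(1 - i\right) e^{\frac{10 \sqrt{2} \omega \left(1 + i\right)}{3}}\right)}{16000} = \frac{81 \pi e^{\frac{10 \sqrt{2} \omega}{3}} \cos{\left(\frac{10 \sqrt{2} \omega}{3} + \frac{\pi}{4} \right)}}{4000}

Both cases combine into a single formula in |ω|:

F(ω) = \frac{81 \pi e^{- \frac{10 \sqrt{2} \left|{\omega}\right|}{3}} \sin{\left(\frac{10 \sqrt{2} \left|{\omega}\right|}{3} + \frac{\pi}{4} \right)}}{4000}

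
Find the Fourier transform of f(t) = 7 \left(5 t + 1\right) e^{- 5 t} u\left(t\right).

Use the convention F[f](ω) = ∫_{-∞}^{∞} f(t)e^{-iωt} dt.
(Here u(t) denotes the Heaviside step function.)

F(ω) = \frac{7 \left(- i \omega - 10\right)}{\omega^{2} - 10 i \omega - 25}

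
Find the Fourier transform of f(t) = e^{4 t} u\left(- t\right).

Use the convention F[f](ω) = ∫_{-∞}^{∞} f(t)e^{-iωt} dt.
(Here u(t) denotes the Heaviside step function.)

F(ω) = \frac{i}{\omega + 4 i}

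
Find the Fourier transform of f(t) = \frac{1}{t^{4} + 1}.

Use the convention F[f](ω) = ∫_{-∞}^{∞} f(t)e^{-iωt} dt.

F(ω) = \pi e^{- \frac{\sqrt{2} \left|{\omega}\right|}{2}} \sin{\left(\frac{\sqrt{2} \left|{\omega}\right|}{2} + \frac{\pi}{4} \right)}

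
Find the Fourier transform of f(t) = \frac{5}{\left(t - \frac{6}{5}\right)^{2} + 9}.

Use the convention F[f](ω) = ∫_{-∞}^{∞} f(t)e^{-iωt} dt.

F(ω) = \frac{5 \pi e^{- \frac{6 i \omega}{5} - 3 \left|{\omega}\right|}}{3}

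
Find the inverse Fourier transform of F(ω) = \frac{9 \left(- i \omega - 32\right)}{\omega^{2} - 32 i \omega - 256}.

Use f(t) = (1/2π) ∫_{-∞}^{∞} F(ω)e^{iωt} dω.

f(t) = 9 \left(16 t + 1\right) e^{- 16 t} u\left(t\right)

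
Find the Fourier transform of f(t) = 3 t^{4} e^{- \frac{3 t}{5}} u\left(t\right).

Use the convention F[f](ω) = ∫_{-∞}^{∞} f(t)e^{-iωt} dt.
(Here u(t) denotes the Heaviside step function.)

F(ω) = \frac{225000}{\left(5 i \omega + 3\right)^{5}}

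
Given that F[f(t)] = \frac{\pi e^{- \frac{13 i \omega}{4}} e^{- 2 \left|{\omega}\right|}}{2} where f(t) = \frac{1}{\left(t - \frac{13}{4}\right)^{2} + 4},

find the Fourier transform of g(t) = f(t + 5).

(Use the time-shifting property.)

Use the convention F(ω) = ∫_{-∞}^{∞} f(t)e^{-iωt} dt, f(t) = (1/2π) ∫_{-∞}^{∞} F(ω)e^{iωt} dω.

F[g](ω) = \frac{\pi e^{\frac{7 i \omega}{4} - 2 \left|{\omega}\right|}}{2}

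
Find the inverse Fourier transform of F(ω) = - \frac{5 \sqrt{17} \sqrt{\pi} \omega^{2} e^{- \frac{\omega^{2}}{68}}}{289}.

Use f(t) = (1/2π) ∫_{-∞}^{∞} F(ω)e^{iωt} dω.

f(t) = 5 \left(68 t^{2} - 2\right) e^{- 17 t^{2}}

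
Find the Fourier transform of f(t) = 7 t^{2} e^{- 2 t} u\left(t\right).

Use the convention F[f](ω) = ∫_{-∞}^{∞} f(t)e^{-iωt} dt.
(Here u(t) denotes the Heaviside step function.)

F(ω) = \frac{14}{\left(i \omega + 2\right)^{3}}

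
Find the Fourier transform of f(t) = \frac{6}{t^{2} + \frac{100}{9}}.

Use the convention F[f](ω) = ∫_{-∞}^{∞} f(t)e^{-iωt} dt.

F(ω) = \frac{9 \pi e^{- \frac{10 \left|{\omega}\right|}{3}}}{5}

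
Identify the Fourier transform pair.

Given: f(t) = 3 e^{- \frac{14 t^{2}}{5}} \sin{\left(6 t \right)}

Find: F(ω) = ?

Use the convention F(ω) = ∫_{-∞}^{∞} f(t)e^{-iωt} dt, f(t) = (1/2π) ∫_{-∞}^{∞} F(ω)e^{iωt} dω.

F(ω) = \frac{3 \sqrt{70} i \sqrt{\pi} \left(1 - e^{\frac{15 \omega}{7}}\right) e^{- \frac{5 \omega^{2}}{56} - \frac{15 \omega}{14} - \frac{45}{14}}}{28}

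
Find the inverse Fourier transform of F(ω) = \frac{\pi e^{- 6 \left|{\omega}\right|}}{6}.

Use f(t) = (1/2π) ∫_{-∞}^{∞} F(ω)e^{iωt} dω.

f(t) = \frac{1}{t^{2} + 36}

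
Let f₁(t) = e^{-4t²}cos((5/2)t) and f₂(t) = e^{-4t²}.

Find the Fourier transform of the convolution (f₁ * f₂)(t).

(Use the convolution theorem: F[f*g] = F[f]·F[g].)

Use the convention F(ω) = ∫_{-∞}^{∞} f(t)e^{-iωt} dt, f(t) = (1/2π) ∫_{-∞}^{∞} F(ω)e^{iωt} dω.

F[f₁*f₂](ω) = \frac{\pi \left(e^{\frac{5 \omega}{8}} + 1\right) e^{- \frac{\omega^{2}}{8} - \frac{5 \omega}{16} - \frac{25}{64}}}{8}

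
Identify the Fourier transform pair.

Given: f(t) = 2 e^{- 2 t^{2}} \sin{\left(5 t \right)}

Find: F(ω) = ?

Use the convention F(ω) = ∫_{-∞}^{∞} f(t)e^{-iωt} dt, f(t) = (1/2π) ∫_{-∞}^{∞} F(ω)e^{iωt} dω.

F(ω) = \frac{\sqrt{2} i \sqrt{\pi} \left(1 - e^{\frac{5 \omega}{2}}\right) e^{- \frac{\omega^{2}}{8} - \frac{5 \omega}{4} - \frac{25}{8}}}{2}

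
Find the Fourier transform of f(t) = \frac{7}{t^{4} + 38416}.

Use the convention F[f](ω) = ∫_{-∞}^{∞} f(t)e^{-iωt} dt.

F(ω) = \frac{\pi e^{- 7 \sqrt{2} \left|{\omega}\right|} \sin{\left(7 \sqrt{2} \left|{\omega}\right| + \frac{\pi}{4} \right)}}{392}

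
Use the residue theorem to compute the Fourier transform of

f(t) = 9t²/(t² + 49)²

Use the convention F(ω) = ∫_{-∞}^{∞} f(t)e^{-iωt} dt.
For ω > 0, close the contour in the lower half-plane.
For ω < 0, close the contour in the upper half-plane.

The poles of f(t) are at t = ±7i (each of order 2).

Let g(z) = f(z)e^{-iωz}; for large |z| the factor e^{-iωz} decays in the lower half-plane when ω > 0 and in the upper half-plane when ω < 0.

Case ω > 0 (lower half-plane, clockwise contour ⇒ F(ω) = -2πi·ΣRes):
  Res_{z = - 7 i} g(z) = \frac{9 i \left(1 - 7 \omega\right) e^{- 7 \omega}}{28} (pole of order 2)
  F(ω) = -2πi·ΣRes = \frac{9 \pi \left(1 - 7 \omega\right) e^{- 7 \omega}}{14}

Case ω < 0 (upper half-plane, counterclockwise contour ⇒ F(ω) = +2πi·ΣRes):
  Res_{z = 7 i} g(z) = \frac{9 i \left(- 7 \omega - 1\right) e^{7 \omega}}{28} (pole of order 2)
  F(ω) = 2πi·ΣRes = \frac{9 \pi \left(7 \omega + 1\right) e^{7 \omega}}{14}

Both cases combine into a single formula in |ω|:

F(ω) = \frac{9 \pi \left(1 - 7 \left|{\omega}\right|\right) e^{- 7 \left|{\omega}\right|}}{14}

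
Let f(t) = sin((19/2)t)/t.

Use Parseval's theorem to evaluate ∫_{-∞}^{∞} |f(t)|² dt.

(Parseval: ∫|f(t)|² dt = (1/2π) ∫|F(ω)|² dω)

∫|f(t)|² dt = \frac{19 \pi}{2}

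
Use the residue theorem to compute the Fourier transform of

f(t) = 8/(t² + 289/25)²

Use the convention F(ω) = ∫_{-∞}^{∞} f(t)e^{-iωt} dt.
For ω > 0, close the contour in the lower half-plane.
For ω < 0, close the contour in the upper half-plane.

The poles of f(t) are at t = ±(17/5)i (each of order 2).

Let g(z) = f(z)e^{-iωz}; for large |z| the factor e^{-iωz} decays in the lower half-plane when ω > 0 and in the upper half-plane when ω < 0.

Case ω > 0 (lower half-plane, clockwise contour ⇒ F(ω) = -2πi·ΣRes):
  Res_{z = - \frac{17 i}{5}} g(z) = \frac{50 i \left(17 \omega + 5\right) e^{- \frac{17 \omega}{5}}}{4913} (pole of order 2)
  F(ω) = -2πi·ΣRes = \frac{100 \pi \left(17 \omega + 5\right) e^{- \frac{17 \omega}{5}}}{4913}

Case ω < 0 (upper half-plane, counterclockwise contour ⇒ F(ω) = +2πi·ΣRes):
  Res_{z = \frac{17 i}{5}} g(z) = \frac{50 i \left(17 \omega - 5\right) e^{\frac{17 \omega}{5}}}{4913} (pole of order 2)
  F(ω) = 2πi·ΣRes = \frac{100 \pi \left(5 - 17 \omega\right) e^{\frac{17 \omega}{5}}}{4913}

Both cases combine into a single formula in |ω|:

F(ω) = \frac{100 \pi \left(17 \left|{\omega}\right| + 5\right) e^{- \frac{17 \left|{\omega}\right|}{5}}}{4913}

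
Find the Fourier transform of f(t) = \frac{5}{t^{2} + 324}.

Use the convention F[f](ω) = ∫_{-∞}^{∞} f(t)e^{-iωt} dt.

F(ω) = \frac{5 \pi e^{- 18 \left|{\omega}\right|}}{18}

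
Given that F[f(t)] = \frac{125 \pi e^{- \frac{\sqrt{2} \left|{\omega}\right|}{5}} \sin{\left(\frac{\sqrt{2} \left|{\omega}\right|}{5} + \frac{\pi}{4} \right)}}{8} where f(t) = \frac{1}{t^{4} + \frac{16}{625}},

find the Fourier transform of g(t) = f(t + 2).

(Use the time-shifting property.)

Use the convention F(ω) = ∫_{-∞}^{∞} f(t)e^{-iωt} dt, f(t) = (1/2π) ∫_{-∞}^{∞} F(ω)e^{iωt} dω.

F[g](ω) = \frac{125 \pi e^{2 i \omega - \frac{\sqrt{2} \left|{\omega}\right|}{5}} \sin{\left(\frac{\sqrt{2} \left|{\omega}\right|}{5} + \frac{\pi}{4} \right)}}{8}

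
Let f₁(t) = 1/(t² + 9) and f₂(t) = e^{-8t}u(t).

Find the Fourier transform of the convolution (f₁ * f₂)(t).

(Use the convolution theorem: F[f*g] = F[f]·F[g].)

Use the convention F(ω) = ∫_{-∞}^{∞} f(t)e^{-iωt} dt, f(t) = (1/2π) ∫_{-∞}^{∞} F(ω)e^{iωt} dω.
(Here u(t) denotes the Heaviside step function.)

F[f₁*f₂](ω) = \frac{\pi e^{- 3 \left|{\omega}\right|}}{3 \left(i \omega + 8\right)}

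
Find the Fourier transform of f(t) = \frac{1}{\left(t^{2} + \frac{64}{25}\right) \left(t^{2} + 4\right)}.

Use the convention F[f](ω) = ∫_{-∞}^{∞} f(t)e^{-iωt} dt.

F(ω) = - \frac{25 \pi e^{- 2 \left|{\omega}\right|}}{72} + \frac{125 \pi e^{- \frac{8 \left|{\omega}\right|}{5}}}{288}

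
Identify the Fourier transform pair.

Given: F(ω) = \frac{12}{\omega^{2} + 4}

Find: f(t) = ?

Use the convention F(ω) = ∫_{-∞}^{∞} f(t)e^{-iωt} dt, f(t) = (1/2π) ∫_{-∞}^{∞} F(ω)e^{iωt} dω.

f(t) = 3 e^{- 2 \left|{t}\right|}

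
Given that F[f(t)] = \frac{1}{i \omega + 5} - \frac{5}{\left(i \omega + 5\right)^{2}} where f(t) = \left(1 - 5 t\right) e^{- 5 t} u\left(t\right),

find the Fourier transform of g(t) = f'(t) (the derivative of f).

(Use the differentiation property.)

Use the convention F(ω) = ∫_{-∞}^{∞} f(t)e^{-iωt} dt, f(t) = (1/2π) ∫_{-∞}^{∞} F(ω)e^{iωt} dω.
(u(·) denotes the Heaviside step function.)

F[g](ω) = \frac{\omega^{2}}{\omega^{2} - 10 i \omega - 25}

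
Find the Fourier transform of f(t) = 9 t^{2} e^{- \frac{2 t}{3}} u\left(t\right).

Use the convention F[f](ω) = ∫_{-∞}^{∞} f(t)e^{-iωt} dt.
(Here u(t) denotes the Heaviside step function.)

F(ω) = \frac{486}{\left(3 i \omega + 2\right)^{3}}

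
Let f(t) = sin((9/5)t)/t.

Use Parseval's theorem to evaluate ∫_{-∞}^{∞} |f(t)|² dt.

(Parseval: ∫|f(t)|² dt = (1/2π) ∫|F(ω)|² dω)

∫|f(t)|² dt = \frac{9 \pi}{5}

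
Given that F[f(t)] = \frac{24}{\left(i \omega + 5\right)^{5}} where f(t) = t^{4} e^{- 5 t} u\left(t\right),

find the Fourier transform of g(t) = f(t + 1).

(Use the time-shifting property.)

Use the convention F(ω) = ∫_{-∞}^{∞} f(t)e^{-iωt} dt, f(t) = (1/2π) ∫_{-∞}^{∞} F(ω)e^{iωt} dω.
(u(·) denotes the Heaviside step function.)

F[g](ω) = \frac{24 e^{i \omega}}{\left(i \omega + 5\right)^{5}}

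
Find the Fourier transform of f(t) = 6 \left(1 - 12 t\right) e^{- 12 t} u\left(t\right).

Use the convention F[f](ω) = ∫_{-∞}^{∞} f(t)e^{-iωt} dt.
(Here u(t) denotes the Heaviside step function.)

F(ω) = \frac{6 i \omega}{- \omega^{2} + 24 i \omega + 144}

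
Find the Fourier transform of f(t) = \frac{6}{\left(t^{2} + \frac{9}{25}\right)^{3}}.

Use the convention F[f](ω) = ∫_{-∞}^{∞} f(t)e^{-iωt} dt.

F(ω) = \frac{125 \pi \left(3 \omega^{2} + 15 \left|{\omega}\right| + 25\right) e^{- \frac{3 \left|{\omega}\right|}{5}}}{108}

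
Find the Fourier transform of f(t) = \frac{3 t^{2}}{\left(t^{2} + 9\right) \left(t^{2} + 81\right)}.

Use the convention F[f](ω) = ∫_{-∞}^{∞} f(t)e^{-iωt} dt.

F(ω) = \frac{\pi \left(3 - e^{6 \left|{\omega}\right|}\right) e^{- 9 \left|{\omega}\right|}}{8}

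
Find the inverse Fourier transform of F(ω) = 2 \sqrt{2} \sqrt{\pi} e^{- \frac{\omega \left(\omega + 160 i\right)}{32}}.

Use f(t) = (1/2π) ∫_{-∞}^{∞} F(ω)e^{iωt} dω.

f(t) = 8 e^{- 8 \left(t - 5\right)^{2}}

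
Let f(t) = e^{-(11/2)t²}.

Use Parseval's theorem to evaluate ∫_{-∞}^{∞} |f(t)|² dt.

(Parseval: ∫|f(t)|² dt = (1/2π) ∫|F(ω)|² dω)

∫|f(t)|² dt = \frac{\sqrt{11} \sqrt{\pi}}{11}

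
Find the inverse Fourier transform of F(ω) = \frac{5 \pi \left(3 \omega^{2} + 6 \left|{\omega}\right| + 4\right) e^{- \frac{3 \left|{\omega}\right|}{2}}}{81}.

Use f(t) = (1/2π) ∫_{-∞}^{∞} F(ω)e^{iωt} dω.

f(t) = \frac{5}{\left(t^{2} + \frac{9}{4}\right)^{3}}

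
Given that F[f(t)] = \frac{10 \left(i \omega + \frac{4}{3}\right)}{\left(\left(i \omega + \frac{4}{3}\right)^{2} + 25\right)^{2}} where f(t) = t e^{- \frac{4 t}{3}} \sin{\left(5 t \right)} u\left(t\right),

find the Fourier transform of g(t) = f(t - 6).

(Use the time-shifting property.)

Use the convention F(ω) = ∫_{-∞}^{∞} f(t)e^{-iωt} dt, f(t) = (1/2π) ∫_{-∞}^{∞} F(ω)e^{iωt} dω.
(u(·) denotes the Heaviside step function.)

F[g](ω) = \frac{270 \left(3 i \omega + 4\right) e^{- 6 i \omega}}{\left(\left(3 i \omega + 4\right)^{2} + 225\right)^{2}}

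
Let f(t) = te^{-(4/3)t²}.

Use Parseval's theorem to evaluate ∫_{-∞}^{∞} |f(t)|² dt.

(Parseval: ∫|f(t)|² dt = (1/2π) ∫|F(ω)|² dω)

∫|f(t)|² dt = \frac{3 \sqrt{6} \sqrt{\pi}}{64}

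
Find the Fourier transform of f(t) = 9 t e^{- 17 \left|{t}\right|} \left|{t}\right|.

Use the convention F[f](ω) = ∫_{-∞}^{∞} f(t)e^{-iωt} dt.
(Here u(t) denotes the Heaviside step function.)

F(ω) = \frac{36 i \omega \left(\omega^{2} - 867\right)}{\left(\omega^{2} + 289\right)^{3}}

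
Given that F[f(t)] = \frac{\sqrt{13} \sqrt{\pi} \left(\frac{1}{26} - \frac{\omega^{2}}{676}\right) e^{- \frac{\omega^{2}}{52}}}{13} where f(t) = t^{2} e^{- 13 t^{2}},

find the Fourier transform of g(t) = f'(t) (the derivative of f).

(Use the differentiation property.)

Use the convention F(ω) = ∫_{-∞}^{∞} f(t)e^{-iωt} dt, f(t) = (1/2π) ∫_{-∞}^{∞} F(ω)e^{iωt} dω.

F[g](ω) = \frac{\sqrt{13} i \sqrt{\pi} \omega \left(26 - \omega^{2}\right) e^{- \frac{\omega^{2}}{52}}}{8788}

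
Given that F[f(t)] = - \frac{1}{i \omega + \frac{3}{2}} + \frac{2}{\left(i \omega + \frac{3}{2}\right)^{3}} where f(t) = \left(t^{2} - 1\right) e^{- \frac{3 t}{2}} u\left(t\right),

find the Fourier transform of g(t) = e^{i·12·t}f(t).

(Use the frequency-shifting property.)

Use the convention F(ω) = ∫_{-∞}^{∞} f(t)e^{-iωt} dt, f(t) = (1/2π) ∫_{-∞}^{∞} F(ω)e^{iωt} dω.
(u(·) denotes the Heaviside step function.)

F[g](ω) = \frac{2 \left(16 i \left(\omega - 12\right) - \left(2 i \left(\omega - 12\right) + 3\right)^{3} + 24\right)}{\left(2 i \left(\omega - 12\right) + 3\right)^{4}}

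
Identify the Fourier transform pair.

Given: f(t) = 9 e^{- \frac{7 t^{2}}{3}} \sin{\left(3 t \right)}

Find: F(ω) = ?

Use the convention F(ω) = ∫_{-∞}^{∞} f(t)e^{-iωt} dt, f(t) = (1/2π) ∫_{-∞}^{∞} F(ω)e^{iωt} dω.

F(ω) = \frac{9 \sqrt{21} i \sqrt{\pi} \left(1 - e^{\frac{9 \omega}{7}}\right) e^{- \frac{3 \omega^{2}}{28} - \frac{9 \omega}{14} - \frac{27}{28}}}{14}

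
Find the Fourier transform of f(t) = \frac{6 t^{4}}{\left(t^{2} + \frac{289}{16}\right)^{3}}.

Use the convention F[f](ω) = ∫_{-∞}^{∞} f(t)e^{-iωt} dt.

F(ω) = \frac{3 \pi \left(289 \omega^{2} - 340 \left|{\omega}\right| + 48\right) e^{- \frac{17 \left|{\omega}\right|}{4}}}{272}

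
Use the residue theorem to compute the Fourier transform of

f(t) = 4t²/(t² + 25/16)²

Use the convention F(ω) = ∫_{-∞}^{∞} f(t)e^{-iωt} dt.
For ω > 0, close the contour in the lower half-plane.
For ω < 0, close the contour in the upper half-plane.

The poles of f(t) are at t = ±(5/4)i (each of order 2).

Let g(z) = f(z)e^{-iωz}; for large |z| the factor e^{-iωz} decays in the lower half-plane when ω > 0 and in the upper half-plane when ω < 0.

Case ω > 0 (lower half-plane, clockwise contour ⇒ F(ω) = -2πi·ΣRes):
  Res_{z = - \frac{5 i}{4}} g(z) = i \left(\frac{4}{5} - \omega\right) e^{- \frac{5 \omega}{4}} (pole of order 2)
  F(ω) = -2πi·ΣRes = \frac{2 \pi \left(4 - 5 \omega\right) e^{- \frac{5 \omega}{4}}}{5}

Case ω < 0 (upper half-plane, counterclockwise contour ⇒ F(ω) = +2πi·ΣRes):
  Res_{z = \frac{5 i}{4}} g(z) = i \left(- \omega - \frac{4}{5}\right) e^{\frac{5 \omega}{4}} (pole of order 2)
  F(ω) = 2πi·ΣRes = \frac{2 \pi \left(5 \omega + 4\right) e^{\frac{5 \omega}{4}}}{5}

Both cases combine into a single formula in |ω|:

F(ω) = \frac{2 \pi \left(4 - 5 \left|{\omega}\right|\right) e^{- \frac{5 \left|{\omega}\right|}{4}}}{5}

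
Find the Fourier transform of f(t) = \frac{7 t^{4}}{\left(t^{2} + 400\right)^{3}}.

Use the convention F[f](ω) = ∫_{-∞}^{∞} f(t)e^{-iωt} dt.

F(ω) = \frac{7 \pi \left(400 \omega^{2} - 100 \left|{\omega}\right| + 3\right) e^{- 20 \left|{\omega}\right|}}{160}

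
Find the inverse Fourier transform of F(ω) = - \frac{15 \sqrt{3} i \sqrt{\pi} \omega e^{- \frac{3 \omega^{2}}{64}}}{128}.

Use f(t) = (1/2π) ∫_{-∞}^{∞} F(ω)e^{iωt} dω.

f(t) = 5 t e^{- \frac{16 t^{2}}{3}}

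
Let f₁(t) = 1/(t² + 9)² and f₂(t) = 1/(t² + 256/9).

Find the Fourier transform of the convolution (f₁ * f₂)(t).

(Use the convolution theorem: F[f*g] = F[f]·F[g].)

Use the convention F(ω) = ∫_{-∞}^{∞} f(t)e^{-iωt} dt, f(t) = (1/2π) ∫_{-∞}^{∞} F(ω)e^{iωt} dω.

F[f₁*f₂](ω) = \frac{\pi^{2} \left(3 \left|{\omega}\right| + 1\right) e^{- \frac{25 \left|{\omega}\right|}{3}}}{288}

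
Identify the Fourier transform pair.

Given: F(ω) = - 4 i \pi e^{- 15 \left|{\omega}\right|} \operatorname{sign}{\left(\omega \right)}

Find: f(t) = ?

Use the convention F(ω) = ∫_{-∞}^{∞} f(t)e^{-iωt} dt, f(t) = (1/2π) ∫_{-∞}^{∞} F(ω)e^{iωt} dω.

f(t) = \frac{4 t}{t^{2} + 225}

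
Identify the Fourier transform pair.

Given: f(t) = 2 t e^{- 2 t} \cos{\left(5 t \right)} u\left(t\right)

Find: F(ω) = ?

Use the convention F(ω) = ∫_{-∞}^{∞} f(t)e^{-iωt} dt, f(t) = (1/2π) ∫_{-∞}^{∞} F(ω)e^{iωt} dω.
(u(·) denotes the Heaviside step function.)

F(ω) = \frac{2 \left(\left(i \omega + 2\right)^{2} - 25\right)}{\left(\left(i \omega + 2\right)^{2} + 25\right)^{2}}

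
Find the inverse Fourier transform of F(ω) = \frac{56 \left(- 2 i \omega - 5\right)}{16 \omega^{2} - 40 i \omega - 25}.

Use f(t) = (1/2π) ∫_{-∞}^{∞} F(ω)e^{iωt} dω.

f(t) = 7 \left(\frac{5 t}{4} + 1\right) e^{- \frac{5 t}{4}} u\left(t\right)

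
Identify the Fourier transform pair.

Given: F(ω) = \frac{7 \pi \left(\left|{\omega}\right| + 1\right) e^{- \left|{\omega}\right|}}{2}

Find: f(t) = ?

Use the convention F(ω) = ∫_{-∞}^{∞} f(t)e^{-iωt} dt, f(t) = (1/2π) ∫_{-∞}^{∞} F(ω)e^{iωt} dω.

f(t) = \frac{7}{\left(t^{2} + 1\right)^{2}}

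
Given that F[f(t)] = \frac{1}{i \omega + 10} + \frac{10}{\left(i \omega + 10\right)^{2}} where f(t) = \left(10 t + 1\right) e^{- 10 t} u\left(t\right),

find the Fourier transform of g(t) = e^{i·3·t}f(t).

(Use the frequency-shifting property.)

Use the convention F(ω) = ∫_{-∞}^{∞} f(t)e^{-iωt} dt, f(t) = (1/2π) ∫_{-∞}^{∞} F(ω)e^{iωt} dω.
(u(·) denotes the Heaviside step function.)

F[g](ω) = \frac{10 i \left(\omega - 3\right) + \left(i \left(\omega - 3\right) + 10\right)^{2} + 100}{\left(i \left(\omega - 3\right) + 10\right)^{3}}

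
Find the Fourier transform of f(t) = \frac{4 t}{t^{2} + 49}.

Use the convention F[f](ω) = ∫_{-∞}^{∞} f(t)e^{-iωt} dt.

F(ω) = - 4 i \pi e^{- 7 \left|{\omega}\right|} \operatorname{sign}{\left(\omega \right)}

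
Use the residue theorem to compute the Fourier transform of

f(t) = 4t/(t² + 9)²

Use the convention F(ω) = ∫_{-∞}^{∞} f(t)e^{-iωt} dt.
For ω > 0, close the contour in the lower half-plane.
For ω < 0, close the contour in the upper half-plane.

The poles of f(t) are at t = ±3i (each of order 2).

Let g(z) = f(z)e^{-iωz}; for large |z| the factor e^{-iωz} decays in the lower half-plane when ω > 0 and in the upper half-plane when ω < 0.

Case ω > 0 (lower half-plane, clockwise contour ⇒ F(ω) = -2πi·ΣRes):
  Res_{z = - 3 i} g(z) = \frac{\omega e^{- 3 \omega}}{3} (pole of order 2)
  F(ω) = -2πi·ΣRes = - \frac{2 i \pi \omega e^{- 3 \omega}}{3}

Case ω < 0 (upper half-plane, counterclockwise contour ⇒ F(ω) = +2πi·ΣRes):
  Res_{z = 3 i} g(z) = - \frac{\omega e^{3 \omega}}{3} (pole of order 2)
  F(ω) = 2πi·ΣRes = - \frac{2 i \pi \omega e^{3 \omega}}{3}

Both cases combine into a single formula in |ω|:

F(ω) = - \frac{2 i \pi \omega e^{- 3 \left|{\omega}\right|}}{3}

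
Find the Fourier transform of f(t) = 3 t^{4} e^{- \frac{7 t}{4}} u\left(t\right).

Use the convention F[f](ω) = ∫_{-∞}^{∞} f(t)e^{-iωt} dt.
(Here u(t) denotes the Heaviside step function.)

F(ω) = \frac{73728}{\left(4 i \omega + 7\right)^{5}}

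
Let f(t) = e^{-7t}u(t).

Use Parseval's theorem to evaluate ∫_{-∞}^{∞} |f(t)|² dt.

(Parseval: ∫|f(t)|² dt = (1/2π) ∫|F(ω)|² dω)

∫|f(t)|² dt = \frac{1}{14}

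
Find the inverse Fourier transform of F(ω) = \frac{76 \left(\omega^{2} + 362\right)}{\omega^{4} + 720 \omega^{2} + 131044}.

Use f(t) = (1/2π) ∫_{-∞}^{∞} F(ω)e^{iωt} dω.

f(t) = 2 e^{- 19 \left|{t}\right|} \cos{\left(\left|{t}\right| \right)}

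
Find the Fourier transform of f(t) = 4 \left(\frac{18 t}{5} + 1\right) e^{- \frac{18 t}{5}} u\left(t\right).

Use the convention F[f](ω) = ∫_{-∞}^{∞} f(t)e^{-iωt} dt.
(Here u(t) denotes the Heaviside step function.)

F(ω) = \frac{20 \left(- 5 i \omega - 36\right)}{25 \omega^{2} - 180 i \omega - 324}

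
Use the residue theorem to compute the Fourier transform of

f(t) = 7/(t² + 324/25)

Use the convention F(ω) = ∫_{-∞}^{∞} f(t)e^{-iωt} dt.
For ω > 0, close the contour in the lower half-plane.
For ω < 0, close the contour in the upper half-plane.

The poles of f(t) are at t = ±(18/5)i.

Let g(z) = f(z)e^{-iωz}; for large |z| the factor e^{-iωz} decays in the lower half-plane when ω > 0 and in the upper half-plane when ω < 0.

Case ω > 0 (lower half-plane, clockwise contour ⇒ F(ω) = -2πi·ΣRes):
  Res_{z = - \frac{18 i}{5}} g(z) = \frac{35 i e^{- \frac{18 \omega}{5}}}{36}
  F(ω) = -2πi·ΣRes = \frac{35 \pi e^{- \frac{18 \omega}{5}}}{18}

Case ω < 0 (upper half-plane, counterclockwise contour ⇒ F(ω) = +2πi·ΣRes):
  Res_{z = \frac{18 i}{5}} g(z) = - \frac{35 i e^{\frac{18 \omega}{5}}}{36}
  F(ω) = 2πi·ΣRes = \frac{35 \pi e^{\frac{18 \omega}{5}}}{18}

Both cases combine into a single formula in |ω|:

F(ω) = \frac{35 \pi e^{- \frac{18 \left|{\omega}\right|}{5}}}{18}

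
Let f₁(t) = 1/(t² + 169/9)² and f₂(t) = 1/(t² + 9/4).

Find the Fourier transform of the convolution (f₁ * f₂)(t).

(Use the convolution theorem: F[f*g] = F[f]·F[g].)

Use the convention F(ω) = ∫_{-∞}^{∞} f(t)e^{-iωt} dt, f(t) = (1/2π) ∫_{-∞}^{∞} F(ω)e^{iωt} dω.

F[f₁*f₂](ω) = \frac{3 \pi^{2} \left(13 \left|{\omega}\right| + 3\right) e^{- \frac{35 \left|{\omega}\right|}{6}}}{2197}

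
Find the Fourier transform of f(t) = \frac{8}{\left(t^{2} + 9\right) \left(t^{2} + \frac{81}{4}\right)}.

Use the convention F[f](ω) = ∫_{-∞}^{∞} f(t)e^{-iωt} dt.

F(ω) = \frac{32 \pi e^{- 3 \left|{\omega}\right|}}{135} - \frac{64 \pi e^{- \frac{9 \left|{\omega}\right|}{2}}}{405}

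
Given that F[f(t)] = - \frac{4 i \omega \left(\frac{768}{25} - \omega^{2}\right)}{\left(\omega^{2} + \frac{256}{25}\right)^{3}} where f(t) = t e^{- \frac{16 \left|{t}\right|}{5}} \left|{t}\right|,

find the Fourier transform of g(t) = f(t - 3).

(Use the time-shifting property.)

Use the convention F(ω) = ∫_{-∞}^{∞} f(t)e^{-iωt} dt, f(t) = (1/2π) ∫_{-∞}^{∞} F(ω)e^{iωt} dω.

F[g](ω) = \frac{2500 i \omega \left(25 \omega^{2} - 768\right) e^{- 3 i \omega}}{\left(25 \omega^{2} + 256\right)^{3}}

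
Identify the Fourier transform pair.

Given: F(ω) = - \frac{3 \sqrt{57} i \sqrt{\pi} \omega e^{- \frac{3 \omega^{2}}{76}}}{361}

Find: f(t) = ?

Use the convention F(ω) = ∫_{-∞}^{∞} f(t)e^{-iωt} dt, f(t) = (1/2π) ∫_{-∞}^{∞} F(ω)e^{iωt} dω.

f(t) = 2 t e^{- \frac{19 t^{2}}{3}}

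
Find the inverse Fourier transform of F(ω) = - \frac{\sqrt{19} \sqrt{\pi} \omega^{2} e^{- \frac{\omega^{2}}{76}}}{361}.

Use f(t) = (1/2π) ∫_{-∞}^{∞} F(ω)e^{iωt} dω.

f(t) = \left(76 t^{2} - 2\right) e^{- 19 t^{2}}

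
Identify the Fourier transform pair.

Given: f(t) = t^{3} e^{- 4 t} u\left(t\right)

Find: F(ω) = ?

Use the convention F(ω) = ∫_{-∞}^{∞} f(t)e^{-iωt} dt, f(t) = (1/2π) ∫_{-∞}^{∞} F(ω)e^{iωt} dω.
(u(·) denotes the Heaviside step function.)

F(ω) = \frac{6}{\left(i \omega + 4\right)^{4}}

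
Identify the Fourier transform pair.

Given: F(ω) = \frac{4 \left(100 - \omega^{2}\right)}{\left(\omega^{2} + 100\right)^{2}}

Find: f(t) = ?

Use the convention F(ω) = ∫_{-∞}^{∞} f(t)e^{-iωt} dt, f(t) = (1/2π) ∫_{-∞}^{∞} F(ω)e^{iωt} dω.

f(t) = 2 e^{- 10 \left|{t}\right|} \left|{t}\right|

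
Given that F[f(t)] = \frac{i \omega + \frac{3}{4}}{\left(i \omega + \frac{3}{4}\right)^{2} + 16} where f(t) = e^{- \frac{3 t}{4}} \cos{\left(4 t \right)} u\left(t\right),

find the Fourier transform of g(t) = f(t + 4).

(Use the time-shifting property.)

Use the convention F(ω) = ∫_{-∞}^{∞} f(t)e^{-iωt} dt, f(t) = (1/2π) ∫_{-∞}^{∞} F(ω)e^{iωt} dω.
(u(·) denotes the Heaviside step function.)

F[g](ω) = \frac{\left(16 i \omega + 12\right) e^{4 i \omega}}{\left(4 i \omega + 3\right)^{2} + 256}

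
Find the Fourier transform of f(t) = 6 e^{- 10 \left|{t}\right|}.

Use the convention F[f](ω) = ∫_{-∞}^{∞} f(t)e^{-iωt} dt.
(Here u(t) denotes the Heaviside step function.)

F(ω) = \frac{120}{\omega^{2} + 100}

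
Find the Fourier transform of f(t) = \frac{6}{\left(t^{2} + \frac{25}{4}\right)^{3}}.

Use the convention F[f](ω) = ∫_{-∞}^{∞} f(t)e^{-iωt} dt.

F(ω) = \frac{6 \pi \left(25 \omega^{2} + 30 \left|{\omega}\right| + 12\right) e^{- \frac{5 \left|{\omega}\right|}{2}}}{3125}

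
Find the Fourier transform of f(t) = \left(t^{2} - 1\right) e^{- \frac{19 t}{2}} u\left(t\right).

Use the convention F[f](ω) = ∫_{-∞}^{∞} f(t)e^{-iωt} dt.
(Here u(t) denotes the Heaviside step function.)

F(ω) = \frac{2 \left(16 i \omega - \left(2 i \omega + 19\right)^{3} + 152\right)}{\left(2 i \omega + 19\right)^{4}}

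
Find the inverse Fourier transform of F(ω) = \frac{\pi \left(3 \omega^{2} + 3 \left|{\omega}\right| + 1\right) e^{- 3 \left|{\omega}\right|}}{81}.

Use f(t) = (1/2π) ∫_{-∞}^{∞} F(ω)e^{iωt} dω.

f(t) = \frac{8}{\left(t^{2} + 9\right)^{3}}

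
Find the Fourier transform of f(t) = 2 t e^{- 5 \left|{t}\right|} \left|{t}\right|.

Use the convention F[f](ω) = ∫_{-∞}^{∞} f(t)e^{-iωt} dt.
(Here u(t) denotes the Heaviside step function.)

F(ω) = \frac{8 i \omega \left(\omega^{2} - 75\right)}{\left(\omega^{2} + 25\right)^{3}}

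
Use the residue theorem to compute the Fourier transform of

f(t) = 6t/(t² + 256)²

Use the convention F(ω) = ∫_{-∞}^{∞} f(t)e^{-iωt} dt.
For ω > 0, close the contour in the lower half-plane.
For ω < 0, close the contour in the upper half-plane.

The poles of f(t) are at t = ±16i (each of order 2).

Let g(z) = f(z)e^{-iωz}; for large |z| the factor e^{-iωz} decays in the lower half-plane when ω > 0 and in the upper half-plane when ω < 0.

Case ω > 0 (lower half-plane, clockwise contour ⇒ F(ω) = -2πi·ΣRes):
  Res_{z = - 16 i} g(z) = \frac{3 \omega e^{- 16 \omega}}{32} (pole of order 2)
  F(ω) = -2πi·ΣRes = - \frac{3 i \pi \omega e^{- 16 \omega}}{16}

Case ω < 0 (upper half-plane, counterclockwise contour ⇒ F(ω) = +2πi·ΣRes):
  Res_{z = 16 i} g(z) = - \frac{3 \omega e^{16 \omega}}{32} (pole of order 2)
  F(ω) = 2πi·ΣRes = - \frac{3 i \pi \omega e^{16 \omega}}{16}

Both cases combine into a single formula in |ω|:

F(ω) = - \frac{3 i \pi \omega e^{- 16 \left|{\omega}\right|}}{16}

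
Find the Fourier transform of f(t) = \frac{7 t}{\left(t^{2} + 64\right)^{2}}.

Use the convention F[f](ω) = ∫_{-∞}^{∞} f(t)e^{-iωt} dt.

F(ω) = - \frac{7 i \pi \omega e^{- 8 \left|{\omega}\right|}}{16}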